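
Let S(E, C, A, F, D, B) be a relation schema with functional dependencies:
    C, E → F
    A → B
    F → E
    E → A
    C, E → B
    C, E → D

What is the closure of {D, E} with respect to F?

{A, B, D, E}

Start with {D, E}.
E → A applies; add {A} → now {A, D, E}.
A → B applies; add {B} → now {A, B, D, E}.
No further FD applies.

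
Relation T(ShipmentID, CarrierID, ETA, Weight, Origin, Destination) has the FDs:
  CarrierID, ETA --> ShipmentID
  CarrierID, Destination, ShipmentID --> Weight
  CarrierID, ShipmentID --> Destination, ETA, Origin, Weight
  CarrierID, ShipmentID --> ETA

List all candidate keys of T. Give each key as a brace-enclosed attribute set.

{CarrierID, ETA}, {CarrierID, ShipmentID}

Attributes never on any right-hand side: {CarrierID} — every candidate key must contain it.
{CarrierID, ETA}⁺ = {CarrierID, Destination, ETA, Origin, ShipmentID, Weight} — all of the relation — so {CarrierID, ETA} is a candidate key.
{CarrierID, ShipmentID}⁺ = {CarrierID, Destination, ETA, Origin, ShipmentID, Weight} — all of the relation — so {CarrierID, ShipmentID} is a candidate key.
These are minimal and exhaustive — every other superkey contains one of them.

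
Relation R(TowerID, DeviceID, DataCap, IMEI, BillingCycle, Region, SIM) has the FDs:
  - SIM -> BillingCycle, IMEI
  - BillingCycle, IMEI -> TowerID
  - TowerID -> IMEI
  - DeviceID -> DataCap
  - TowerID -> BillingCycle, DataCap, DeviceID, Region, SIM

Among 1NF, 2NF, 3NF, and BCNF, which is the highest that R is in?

2NF

Candidate keys: {BillingCycle, IMEI}, {SIM}, {TowerID}. Prime attributes: {BillingCycle, IMEI, SIM, TowerID}.
DeviceID -> DataCap: {DeviceID}⁺ = {DataCap, DeviceID}, which is not all of the attributes, so the left side is not a superkey — BCNF is violated.
DeviceID -> DataCap has non-prime {DataCap} on the right and a non-superkey on the left, so 3NF fails.
No proper subset of a key has a non-prime attribute in its closure, so there is no partial dependency; 2NF holds.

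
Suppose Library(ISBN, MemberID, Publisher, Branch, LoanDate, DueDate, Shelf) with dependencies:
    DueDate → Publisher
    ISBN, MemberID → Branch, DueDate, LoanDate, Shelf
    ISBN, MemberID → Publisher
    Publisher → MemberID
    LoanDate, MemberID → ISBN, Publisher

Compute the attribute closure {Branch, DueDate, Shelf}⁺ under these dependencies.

Start with {Branch, DueDate, Shelf}.
DueDate → Publisher applies; add {Publisher} → now {Branch, DueDate, Publisher, Shelf}.
Publisher → MemberID applies; add {MemberID} → now {Branch, DueDate, MemberID, Publisher, Shelf}.
No further FD applies.

{Branch, DueDate, MemberID, Publisher, Shelf}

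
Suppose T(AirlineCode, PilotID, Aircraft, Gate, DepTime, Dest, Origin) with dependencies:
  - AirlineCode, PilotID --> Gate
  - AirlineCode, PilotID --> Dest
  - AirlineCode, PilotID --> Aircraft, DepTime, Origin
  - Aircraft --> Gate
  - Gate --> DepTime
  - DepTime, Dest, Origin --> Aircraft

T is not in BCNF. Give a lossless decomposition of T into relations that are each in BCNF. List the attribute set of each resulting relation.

{Aircraft, AirlineCode, Dest, Origin, PilotID}; {Aircraft, Gate}; {DepTime, Gate}

Candidate key of the original relation: {AirlineCode, PilotID}.
Within {Aircraft, AirlineCode, DepTime, Dest, Gate, Origin, PilotID}: {Aircraft}⁺ ∩ {Aircraft, AirlineCode, DepTime, Dest, Gate, Origin, PilotID} = {Aircraft, DepTime, Gate}, not the whole set, so Aircraft --> DepTime, Gate violates BCNF; decompose into {Aircraft, DepTime, Gate} and {Aircraft, AirlineCode, Dest, Origin, PilotID}.
Within {Aircraft, DepTime, Gate}: {Gate}⁺ ∩ {Aircraft, DepTime, Gate} = {DepTime, Gate}, not the whole set, so Gate --> DepTime violates BCNF; decompose into {DepTime, Gate} and {Aircraft, Gate}.
{DepTime, Gate} is in BCNF.
{Aircraft, Gate} is in BCNF.
{Aircraft, AirlineCode, Dest, Origin, PilotID} is in BCNF.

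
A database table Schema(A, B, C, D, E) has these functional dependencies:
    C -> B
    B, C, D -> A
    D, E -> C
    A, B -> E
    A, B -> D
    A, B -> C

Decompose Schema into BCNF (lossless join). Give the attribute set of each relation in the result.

{A, C, D, E}; {B, C}

Candidate keys of the original relation: {A, B}, {A, C}, {C, D}, {D, E}.
In {A, B, C, D, E}, {C} is not a superkey ({C}⁺ restricted to this set is {B, C}), so split on C -> B into {B, C} and {A, C, D, E}.
{B, C} has no BCNF violation.
{A, C, D, E} has no BCNF violation.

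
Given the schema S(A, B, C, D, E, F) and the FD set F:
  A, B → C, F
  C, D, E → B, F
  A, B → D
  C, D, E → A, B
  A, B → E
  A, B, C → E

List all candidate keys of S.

{A, B}⁺ = {A, B, C, D, E, F} — all of the relation — so {A, B} is a candidate key.
{C, D, E}⁺ = {A, B, C, D, E, F} — all of the relation — so {C, D, E} is a candidate key.
Any other superkey properly contains one of these, so there are no further candidate keys.

{A, B}, {C, D, E}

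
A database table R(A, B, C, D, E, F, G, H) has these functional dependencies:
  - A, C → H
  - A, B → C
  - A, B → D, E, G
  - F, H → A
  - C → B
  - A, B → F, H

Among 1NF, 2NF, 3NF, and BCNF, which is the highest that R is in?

Candidate keys: {A, B}, {A, C}, {B, F, H}, {C, F, H}. Prime attributes: {A, B, C, F, H}.
F, H → A breaks BCNF: {F, H}⁺ = {A, F, H}, so {F, H} is not a superkey.
But every attribute on its right side ({A}) is prime, and the same holds for every other non-superkey FD, so 3NF still holds.

3NF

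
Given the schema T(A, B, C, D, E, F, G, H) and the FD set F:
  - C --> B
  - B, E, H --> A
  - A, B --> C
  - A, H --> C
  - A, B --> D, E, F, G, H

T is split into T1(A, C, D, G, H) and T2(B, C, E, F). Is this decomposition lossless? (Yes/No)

Common attributes: {C}; their closure is {B, C}.
The closure covers neither T1 nor T2 entirely; the join is not lossless.

No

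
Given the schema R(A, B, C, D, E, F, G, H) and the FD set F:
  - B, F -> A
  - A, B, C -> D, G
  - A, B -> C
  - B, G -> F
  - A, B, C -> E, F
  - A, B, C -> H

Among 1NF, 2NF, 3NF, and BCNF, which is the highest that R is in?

Candidate keys: {A, B}, {B, F}, {B, G}. Prime attributes: {A, B, F, G}.
Every FD has a superkey on the left, so the relation is in BCNF.

BCNF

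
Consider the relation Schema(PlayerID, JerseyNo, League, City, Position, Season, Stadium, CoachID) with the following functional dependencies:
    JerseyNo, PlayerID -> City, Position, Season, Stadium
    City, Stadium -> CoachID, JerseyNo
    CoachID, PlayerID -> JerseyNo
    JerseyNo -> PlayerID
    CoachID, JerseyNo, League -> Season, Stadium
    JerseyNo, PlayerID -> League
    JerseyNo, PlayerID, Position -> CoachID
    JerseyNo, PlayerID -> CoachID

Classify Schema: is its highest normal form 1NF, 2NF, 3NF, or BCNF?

Candidate keys: {City, Stadium}, {CoachID, PlayerID}, {JerseyNo}. Prime attributes: {City, CoachID, JerseyNo, PlayerID, Stadium}.
Each dependency's left side is a superkey — BCNF holds.

BCNF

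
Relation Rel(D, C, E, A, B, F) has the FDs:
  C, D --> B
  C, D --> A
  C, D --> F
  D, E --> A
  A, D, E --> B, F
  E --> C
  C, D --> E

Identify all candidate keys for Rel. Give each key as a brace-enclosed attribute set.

{D} never appears on the right of any FD, so every key must include it.
{C, D} is a candidate key since {C, D}⁺ = {A, B, C, D, E, F} covers every attribute.
{D, E} is a candidate key since {D, E}⁺ = {A, B, C, D, E, F} covers every attribute.
These are minimal and exhaustive — every other superkey contains one of them.

{C, D}, {D, E}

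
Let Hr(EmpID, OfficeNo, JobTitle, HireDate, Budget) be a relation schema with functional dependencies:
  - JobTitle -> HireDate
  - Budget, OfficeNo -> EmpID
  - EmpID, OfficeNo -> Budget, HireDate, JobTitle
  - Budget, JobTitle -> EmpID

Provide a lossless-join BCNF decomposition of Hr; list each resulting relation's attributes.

{Budget, EmpID, JobTitle}; {Budget, JobTitle, OfficeNo}; {HireDate, JobTitle}

Candidate keys of the original relation: {Budget, OfficeNo}, {EmpID, OfficeNo}.
Within {Budget, EmpID, HireDate, JobTitle, OfficeNo}: {JobTitle}⁺ ∩ {Budget, EmpID, HireDate, JobTitle, OfficeNo} = {HireDate, JobTitle}, not the whole set, so JobTitle -> HireDate violates BCNF; decompose into {HireDate, JobTitle} and {Budget, EmpID, JobTitle, OfficeNo}.
{HireDate, JobTitle} is in BCNF.
Within {Budget, EmpID, JobTitle, OfficeNo}: {Budget, JobTitle}⁺ ∩ {Budget, EmpID, JobTitle, OfficeNo} = {Budget, EmpID, JobTitle}, not the whole set, so Budget, JobTitle -> EmpID violates BCNF; decompose into {Budget, EmpID, JobTitle} and {Budget, JobTitle, OfficeNo}.
{Budget, EmpID, JobTitle} is in BCNF.
{Budget, JobTitle, OfficeNo} is in BCNF.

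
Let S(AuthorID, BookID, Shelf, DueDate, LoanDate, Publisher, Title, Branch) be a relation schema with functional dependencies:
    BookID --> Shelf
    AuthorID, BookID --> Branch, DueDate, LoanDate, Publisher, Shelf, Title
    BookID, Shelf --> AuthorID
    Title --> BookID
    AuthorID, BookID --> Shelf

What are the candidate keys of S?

{BookID}⁺ = {AuthorID, BookID, Branch, DueDate, LoanDate, Publisher, Shelf, Title}, which is every attribute, so {BookID} is a candidate key.
{Title}⁺ = {AuthorID, BookID, Branch, DueDate, LoanDate, Publisher, Shelf, Title}, which is every attribute, so {Title} is a candidate key.
These are minimal and exhaustive — every other superkey contains one of them.

{BookID}, {Title}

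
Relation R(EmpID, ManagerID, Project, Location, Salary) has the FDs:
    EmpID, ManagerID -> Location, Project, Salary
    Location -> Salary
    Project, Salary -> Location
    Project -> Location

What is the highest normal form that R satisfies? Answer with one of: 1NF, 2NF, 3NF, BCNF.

2NF

Candidate key: {EmpID, ManagerID}. Prime attributes: {EmpID, ManagerID}.
For Location -> Salary we have {Location}⁺ = {Location, Salary}; {Location} is not a superkey, so BCNF fails.
Location -> Salary determines the non-prime attribute {Salary} from a non-superkey — 3NF is violated.
No non-prime attribute depends on a proper subset of any candidate key, so 2NF holds.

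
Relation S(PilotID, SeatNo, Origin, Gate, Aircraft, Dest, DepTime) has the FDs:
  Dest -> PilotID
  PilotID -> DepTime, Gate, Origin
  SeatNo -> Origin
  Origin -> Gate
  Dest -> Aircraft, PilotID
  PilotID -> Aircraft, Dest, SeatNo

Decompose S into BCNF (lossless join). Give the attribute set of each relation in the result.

{Aircraft, DepTime, Dest, PilotID, SeatNo}; {Gate, Origin}; {Origin, SeatNo}

Candidate keys of the original relation: {Dest}, {PilotID}.
{Aircraft, DepTime, Dest, Gate, Origin, PilotID, SeatNo}: {SeatNo} determines {Gate, Origin, SeatNo} here but is not a superkey — split on SeatNo -> Gate, Origin, giving {Gate, Origin, SeatNo} and {Aircraft, DepTime, Dest, PilotID, SeatNo}.
{Gate, Origin, SeatNo}: {Origin} determines {Gate, Origin} here but is not a superkey — split on Origin -> Gate, giving {Gate, Origin} and {Origin, SeatNo}.
{Gate, Origin} has no BCNF violation.
{Origin, SeatNo} has no BCNF violation.
{Aircraft, DepTime, Dest, PilotID, SeatNo} has no BCNF violation.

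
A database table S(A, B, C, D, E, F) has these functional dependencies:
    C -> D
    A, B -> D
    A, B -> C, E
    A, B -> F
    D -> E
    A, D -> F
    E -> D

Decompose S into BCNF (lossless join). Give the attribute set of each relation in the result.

Candidate key of the original relation: {A, B}.
In {A, B, C, D, E, F}, {C} is not a superkey ({C}⁺ restricted to this set is {C, D, E}), so split on C -> D, E into {C, D, E} and {A, B, C, F}.
In {C, D, E}, {D} is not a superkey ({D}⁺ restricted to this set is {D, E}), so split on D -> E into {D, E} and {C, D}.
{D, E} is in BCNF.
{C, D} is in BCNF.
In {A, B, C, F}, {A, C} is not a superkey ({A, C}⁺ restricted to this set is {A, C, F}), so split on A, C -> F into {A, C, F} and {A, B, C}.
{A, C, F} is in BCNF.
{A, B, C} is in BCNF.

{A, B, C}; {A, C, F}; {C, D}; {D, E}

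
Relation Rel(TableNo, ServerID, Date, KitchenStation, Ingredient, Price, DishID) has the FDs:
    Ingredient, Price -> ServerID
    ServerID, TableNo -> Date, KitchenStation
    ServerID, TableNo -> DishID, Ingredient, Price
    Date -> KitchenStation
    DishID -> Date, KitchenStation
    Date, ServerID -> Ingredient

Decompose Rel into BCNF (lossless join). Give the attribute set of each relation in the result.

{Date, DishID}; {Date, KitchenStation}; {DishID, Ingredient, Price, TableNo}; {Ingredient, Price, ServerID}

Candidate keys of the original relation: {Ingredient, Price, TableNo}, {ServerID, TableNo}.
In {Date, DishID, Ingredient, KitchenStation, Price, ServerID, TableNo}, {Ingredient, Price} is not a superkey ({Ingredient, Price}⁺ restricted to this set is {Ingredient, Price, ServerID}), so split on Ingredient, Price -> ServerID into {Ingredient, Price, ServerID} and {Date, DishID, Ingredient, KitchenStation, Price, TableNo}.
{Ingredient, Price, ServerID} has no BCNF violation.
In {Date, DishID, Ingredient, KitchenStation, Price, TableNo}, {Date} is not a superkey ({Date}⁺ restricted to this set is {Date, KitchenStation}), so split on Date -> KitchenStation into {Date, KitchenStation} and {Date, DishID, Ingredient, Price, TableNo}.
{Date, KitchenStation} has no BCNF violation.
In {Date, DishID, Ingredient, Price, TableNo}, {DishID} is not a superkey ({DishID}⁺ restricted to this set is {Date, DishID}), so split on DishID -> Date into {Date, DishID} and {DishID, Ingredient, Price, TableNo}.
{Date, DishID} has no BCNF violation.
{DishID, Ingredient, Price, TableNo} has no BCNF violation.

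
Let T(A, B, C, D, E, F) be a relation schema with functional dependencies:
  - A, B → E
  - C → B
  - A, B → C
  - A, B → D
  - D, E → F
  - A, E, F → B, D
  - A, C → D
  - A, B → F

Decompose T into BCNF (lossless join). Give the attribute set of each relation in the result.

Candidate keys of the original relation: {A, B}, {A, C}, {A, D, E}, {A, E, F}.
In {A, B, C, D, E, F}, {C} is not a superkey ({C}⁺ restricted to this set is {B, C}), so split on C → B into {B, C} and {A, C, D, E, F}.
{B, C} is in BCNF.
In {A, C, D, E, F}, {D, E} is not a superkey ({D, E}⁺ restricted to this set is {D, E, F}), so split on D, E → F into {D, E, F} and {A, C, D, E}.
{D, E, F} is in BCNF.
{A, C, D, E} is in BCNF.

{A, C, D, E}; {B, C}; {D, E, F}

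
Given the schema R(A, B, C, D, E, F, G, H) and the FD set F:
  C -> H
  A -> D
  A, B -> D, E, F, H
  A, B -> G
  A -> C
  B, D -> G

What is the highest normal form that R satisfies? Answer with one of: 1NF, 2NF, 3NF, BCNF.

Candidate key: {A, B}. Prime attributes: {A, B}.
C -> H: {C}⁺ = {C, H}, which is not all of the attributes, so the left side is not a superkey — BCNF is violated.
C -> H has non-prime {H} on the right and a non-superkey on the left, so 3NF fails.
{A} is a proper subset of the key {A, B}, and {A}⁺ contains the non-prime attributes {C, D, H} — a partial dependency, so 2NF is violated.

1NF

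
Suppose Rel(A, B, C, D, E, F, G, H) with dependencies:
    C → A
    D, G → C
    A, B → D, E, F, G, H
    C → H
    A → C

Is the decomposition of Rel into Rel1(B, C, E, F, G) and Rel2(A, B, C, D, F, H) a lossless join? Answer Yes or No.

Yes

The shared attributes are {B, C, F} and {B, C, F}⁺ = {A, B, C, D, E, F, G, H}.
Rel1 is contained in that closure, so Rel1 ∩ Rel2 → Rel1 holds and the join is lossless.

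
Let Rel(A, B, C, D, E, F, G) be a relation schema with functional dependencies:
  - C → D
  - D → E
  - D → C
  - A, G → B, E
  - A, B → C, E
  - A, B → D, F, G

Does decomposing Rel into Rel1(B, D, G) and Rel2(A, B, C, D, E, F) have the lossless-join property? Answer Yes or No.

No

Common attributes: {B, D}; their closure is {B, C, D, E}.
Rel1 ⊄ {B, C, D, E} and Rel2 ⊄ {B, C, D, E}, so the split is lossy.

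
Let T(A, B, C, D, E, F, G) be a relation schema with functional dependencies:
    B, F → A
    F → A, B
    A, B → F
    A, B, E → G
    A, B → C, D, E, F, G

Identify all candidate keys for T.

Closure of {F} is {A, B, C, D, E, F, G}, the whole schema; {F} is a candidate key.
Closure of {A, B} is {A, B, C, D, E, F, G}, the whole schema; {A, B} is a candidate key.
These are minimal and exhaustive — every other superkey contains one of them.

{A, B}, {F}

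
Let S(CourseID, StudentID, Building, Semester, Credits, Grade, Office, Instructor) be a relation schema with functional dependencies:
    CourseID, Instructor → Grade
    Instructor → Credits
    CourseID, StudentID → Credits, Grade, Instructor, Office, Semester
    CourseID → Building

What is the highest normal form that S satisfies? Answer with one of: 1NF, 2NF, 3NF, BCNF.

Candidate key: {CourseID, StudentID}. Prime attributes: {CourseID, StudentID}.
For CourseID, Instructor → Grade we have {CourseID, Instructor}⁺ = {Building, CourseID, Credits, Grade, Instructor}; {CourseID, Instructor} is not a superkey, so BCNF fails.
CourseID, Instructor → Grade has non-prime {Grade} on the right and a non-superkey on the left, so 3NF fails.
{CourseID} is a proper subset of the key {CourseID, StudentID}, and {CourseID}⁺ contains the non-prime attribute {Building} — a partial dependency, so 2NF is violated.

1NF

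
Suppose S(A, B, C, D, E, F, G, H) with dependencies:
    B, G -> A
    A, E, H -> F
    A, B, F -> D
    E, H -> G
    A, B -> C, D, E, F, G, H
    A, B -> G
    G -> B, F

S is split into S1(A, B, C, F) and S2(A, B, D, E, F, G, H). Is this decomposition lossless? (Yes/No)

Yes

S1 ∩ S2 = {A, B, F}; its closure under F is {A, B, C, D, E, F, G, H}.
S1 is contained in that closure, so S1 ∩ S2 -> S1 holds and the join is lossless.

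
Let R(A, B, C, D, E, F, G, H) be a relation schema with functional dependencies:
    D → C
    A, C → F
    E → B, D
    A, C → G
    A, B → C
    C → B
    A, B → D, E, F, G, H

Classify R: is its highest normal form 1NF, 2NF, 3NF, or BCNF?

Candidate keys: {A, B}, {A, C}, {A, D}, {A, E}. Prime attributes: {A, B, C, D, E}.
For D → C we have {D}⁺ = {B, C, D}; {D} is not a superkey, so BCNF fails.
Since {C} ⊆ prime attributes and every other non-superkey FD also has a prime right side, the schema is in 3NF.

3NF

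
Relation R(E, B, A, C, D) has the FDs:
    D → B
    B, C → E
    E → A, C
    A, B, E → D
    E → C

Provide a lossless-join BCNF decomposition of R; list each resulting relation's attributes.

Candidate keys of the original relation: {B, C}, {B, E}, {C, D}, {D, E}.
Within {A, B, C, D, E}: {D}⁺ ∩ {A, B, C, D, E} = {B, D}, not the whole set, so D → B violates BCNF; decompose into {B, D} and {A, C, D, E}.
{B, D}: every determinant is a superkey — BCNF.
Within {A, C, D, E}: {E}⁺ ∩ {A, C, D, E} = {A, C, E}, not the whole set, so E → A, C violates BCNF; decompose into {A, C, E} and {D, E}.
{A, C, E}: every determinant is a superkey — BCNF.
{D, E}: every determinant is a superkey — BCNF.

{A, C, E}; {B, D}; {D, E}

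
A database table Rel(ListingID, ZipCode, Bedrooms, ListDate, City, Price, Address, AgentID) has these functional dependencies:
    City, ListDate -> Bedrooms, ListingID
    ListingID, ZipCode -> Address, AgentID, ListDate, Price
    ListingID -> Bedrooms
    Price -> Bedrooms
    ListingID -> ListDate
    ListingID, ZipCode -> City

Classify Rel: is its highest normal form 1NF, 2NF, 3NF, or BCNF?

Candidate keys: {City, ListDate, ZipCode}, {ListingID, ZipCode}. Prime attributes: {City, ListDate, ListingID, ZipCode}.
City, ListDate -> Bedrooms, ListingID breaks BCNF: {City, ListDate}⁺ = {Bedrooms, City, ListDate, ListingID}, so {City, ListDate} is not a superkey.
Because {Bedrooms} is non-prime and the left side of City, ListDate -> Bedrooms, ListingID is not a superkey, the relation is not in 3NF.
The proper key subset {ListingID} of {ListingID, ZipCode} determines non-prime {Bedrooms}, so the relation is not even in 2NF.

1NF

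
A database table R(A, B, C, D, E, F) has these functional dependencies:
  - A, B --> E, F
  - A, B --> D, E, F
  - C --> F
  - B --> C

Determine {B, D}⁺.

{B, C, D, F}

Start with {B, D}.
B --> C applies; add {C} → now {B, C, D}.
C --> F applies; add {F} → now {B, C, D, F}.
No further FD applies.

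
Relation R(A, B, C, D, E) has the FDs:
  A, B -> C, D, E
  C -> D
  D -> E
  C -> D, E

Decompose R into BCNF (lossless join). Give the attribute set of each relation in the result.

Candidate key of the original relation: {A, B}.
Within {A, B, C, D, E}: {C}⁺ ∩ {A, B, C, D, E} = {C, D, E}, not the whole set, so C -> D, E violates BCNF; decompose into {C, D, E} and {A, B, C}.
Within {C, D, E}: {D}⁺ ∩ {C, D, E} = {D, E}, not the whole set, so D -> E violates BCNF; decompose into {D, E} and {C, D}.
{D, E}: every determinant is a superkey — BCNF.
{C, D}: every determinant is a superkey — BCNF.
{A, B, C}: every determinant is a superkey — BCNF.

{A, B, C}; {C, D}; {D, E}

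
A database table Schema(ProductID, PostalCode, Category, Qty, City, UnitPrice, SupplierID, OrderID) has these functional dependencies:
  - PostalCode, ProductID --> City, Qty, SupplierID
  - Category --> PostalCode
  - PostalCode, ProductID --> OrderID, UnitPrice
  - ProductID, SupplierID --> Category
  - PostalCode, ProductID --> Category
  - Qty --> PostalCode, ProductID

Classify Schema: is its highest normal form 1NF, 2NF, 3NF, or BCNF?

3NF

Candidate keys: {Category, ProductID}, {PostalCode, ProductID}, {ProductID, SupplierID}, {Qty}. Prime attributes: {Category, PostalCode, ProductID, Qty, SupplierID}.
Category --> PostalCode breaks BCNF: {Category}⁺ = {Category, PostalCode}, so {Category} is not a superkey.
Since {PostalCode} ⊆ prime attributes and every other non-superkey FD also has a prime right side, the schema is in 3NF.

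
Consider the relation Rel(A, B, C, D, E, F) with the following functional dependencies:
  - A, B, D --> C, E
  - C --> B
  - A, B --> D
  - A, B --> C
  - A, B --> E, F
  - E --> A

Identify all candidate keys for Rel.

{A, B}, {A, C}, {B, E}, {C, E}

{A, B} is a candidate key since {A, B}⁺ = {A, B, C, D, E, F} covers every attribute.
{A, C} is a candidate key since {A, C}⁺ = {A, B, C, D, E, F} covers every attribute.
{B, E} is a candidate key since {B, E}⁺ = {A, B, C, D, E, F} covers every attribute.
{C, E} is a candidate key since {C, E}⁺ = {A, B, C, D, E, F} covers every attribute.
Any other superkey properly contains one of these, so there are no further candidate keys.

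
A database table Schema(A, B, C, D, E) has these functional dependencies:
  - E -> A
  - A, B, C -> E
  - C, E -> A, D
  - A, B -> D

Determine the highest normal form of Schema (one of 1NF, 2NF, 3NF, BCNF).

1NF

Candidate keys: {A, B, C}, {B, C, E}. Prime attributes: {A, B, C, E}.
For E -> A we have {E}⁺ = {A, E}; {E} is not a superkey, so BCNF fails.
Because {D} is non-prime and the left side of C, E -> A, D is not a superkey, the relation is not in 3NF.
{A, B} is a proper subset of the key {A, B, C}, and {A, B}⁺ contains the non-prime attribute {D} — a partial dependency, so 2NF is violated.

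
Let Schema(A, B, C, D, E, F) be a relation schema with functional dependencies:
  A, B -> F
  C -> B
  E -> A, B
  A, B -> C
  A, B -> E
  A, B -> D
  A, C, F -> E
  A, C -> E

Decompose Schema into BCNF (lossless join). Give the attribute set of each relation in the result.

{A, C, D, E, F}; {B, C}

Candidate keys of the original relation: {A, B}, {A, C}, {E}.
Within {A, B, C, D, E, F}: {C}⁺ ∩ {A, B, C, D, E, F} = {B, C}, not the whole set, so C -> B violates BCNF; decompose into {B, C} and {A, C, D, E, F}.
{B, C} has no BCNF violation.
{A, C, D, E, F} has no BCNF violation.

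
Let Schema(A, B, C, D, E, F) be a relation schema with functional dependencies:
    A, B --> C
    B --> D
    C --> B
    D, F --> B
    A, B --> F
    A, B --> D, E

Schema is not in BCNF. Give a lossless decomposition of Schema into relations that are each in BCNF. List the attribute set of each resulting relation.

Candidate keys of the original relation: {A, B}, {A, C}, {A, D, F}.
{A, B, C, D, E, F}: {B} determines {B, D} here but is not a superkey — split on B --> D, giving {B, D} and {A, B, C, E, F}.
{B, D} has no BCNF violation.
{A, B, C, E, F}: {C} determines {B, C} here but is not a superkey — split on C --> B, giving {B, C} and {A, C, E, F}.
{B, C} has no BCNF violation.
{A, C, E, F} has no BCNF violation.

{A, C, E, F}; {B, C}; {B, D}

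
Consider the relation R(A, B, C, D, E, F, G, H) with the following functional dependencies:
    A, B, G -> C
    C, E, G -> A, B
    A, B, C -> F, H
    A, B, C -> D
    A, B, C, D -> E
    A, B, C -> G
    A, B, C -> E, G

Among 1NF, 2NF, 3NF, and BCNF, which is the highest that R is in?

BCNF

Candidate keys: {A, B, C}, {A, B, G}, {C, E, G}. Prime attributes: {A, B, C, E, G}.
Each dependency's left side is a superkey — BCNF holds.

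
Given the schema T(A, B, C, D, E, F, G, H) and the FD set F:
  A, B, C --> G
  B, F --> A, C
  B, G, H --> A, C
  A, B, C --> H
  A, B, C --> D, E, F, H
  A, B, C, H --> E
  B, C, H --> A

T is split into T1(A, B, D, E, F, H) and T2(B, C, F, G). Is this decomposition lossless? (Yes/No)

T1 ∩ T2 = {B, F}; its closure under F is {A, B, C, D, E, F, G, H}.
T1 is contained in that closure, so T1 ∩ T2 --> T1 holds and the join is lossless.

Yes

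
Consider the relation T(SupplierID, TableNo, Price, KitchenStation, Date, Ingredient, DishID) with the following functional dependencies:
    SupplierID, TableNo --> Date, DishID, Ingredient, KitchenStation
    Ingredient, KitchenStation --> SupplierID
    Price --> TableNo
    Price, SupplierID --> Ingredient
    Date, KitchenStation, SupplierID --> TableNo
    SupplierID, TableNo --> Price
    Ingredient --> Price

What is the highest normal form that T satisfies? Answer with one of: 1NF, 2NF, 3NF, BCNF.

3NF

Candidate keys: {Date, KitchenStation, SupplierID}, {Ingredient, KitchenStation}, {Ingredient, SupplierID}, {Price, SupplierID}, {SupplierID, TableNo}. Prime attributes: {Date, Ingredient, KitchenStation, Price, SupplierID, TableNo}.
For Price --> TableNo we have {Price}⁺ = {Price, TableNo}; {Price} is not a superkey, so BCNF fails.
But every attribute on its right side ({TableNo}) is prime, and the same holds for every other non-superkey FD, so 3NF still holds.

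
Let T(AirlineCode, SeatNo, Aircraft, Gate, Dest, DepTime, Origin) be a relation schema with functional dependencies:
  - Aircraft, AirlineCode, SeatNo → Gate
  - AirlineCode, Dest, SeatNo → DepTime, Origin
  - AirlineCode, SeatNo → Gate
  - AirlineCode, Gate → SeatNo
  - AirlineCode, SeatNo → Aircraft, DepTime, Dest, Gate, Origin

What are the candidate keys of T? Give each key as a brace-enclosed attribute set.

No FD produces {AirlineCode}, so it must be in every candidate key.
Closure of {AirlineCode, Gate} is {Aircraft, AirlineCode, DepTime, Dest, Gate, Origin, SeatNo}, the whole schema; {AirlineCode, Gate} is a candidate key.
Closure of {AirlineCode, SeatNo} is {Aircraft, AirlineCode, DepTime, Dest, Gate, Origin, SeatNo}, the whole schema; {AirlineCode, SeatNo} is a candidate key.
Any other superkey properly contains one of these, so there are no further candidate keys.

{AirlineCode, Gate}, {AirlineCode, SeatNo}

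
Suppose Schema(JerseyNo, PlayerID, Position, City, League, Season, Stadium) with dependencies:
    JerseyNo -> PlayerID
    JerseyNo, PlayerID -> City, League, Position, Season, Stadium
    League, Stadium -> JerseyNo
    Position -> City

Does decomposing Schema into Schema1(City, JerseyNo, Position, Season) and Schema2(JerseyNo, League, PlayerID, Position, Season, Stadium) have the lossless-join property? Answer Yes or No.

Yes

The shared attributes are {JerseyNo, Position, Season} and {JerseyNo, Position, Season}⁺ = {City, JerseyNo, League, PlayerID, Position, Season, Stadium}.
Schema1 is contained in that closure, so Schema1 ∩ Schema2 -> Schema1 holds and the join is lossless.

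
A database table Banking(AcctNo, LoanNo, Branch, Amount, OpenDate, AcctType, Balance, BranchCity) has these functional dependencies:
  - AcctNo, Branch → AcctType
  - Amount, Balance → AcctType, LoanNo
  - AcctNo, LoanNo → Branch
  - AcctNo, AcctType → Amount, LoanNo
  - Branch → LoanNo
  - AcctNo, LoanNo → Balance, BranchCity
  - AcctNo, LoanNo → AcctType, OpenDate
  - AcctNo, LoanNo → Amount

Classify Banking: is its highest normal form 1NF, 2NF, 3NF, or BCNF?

3NF

Candidate keys: {AcctNo, AcctType}, {AcctNo, Amount, Balance}, {AcctNo, Branch}, {AcctNo, LoanNo}. Prime attributes: {AcctNo, AcctType, Amount, Balance, Branch, LoanNo}.
Amount, Balance → AcctType, LoanNo: {Amount, Balance}⁺ = {AcctType, Amount, Balance, LoanNo}, which is not all of the attributes, so the left side is not a superkey — BCNF is violated.
Its right-hand attributes {AcctType, LoanNo} are all prime, as are those of every other non-superkey FD — the relation is in 3NF.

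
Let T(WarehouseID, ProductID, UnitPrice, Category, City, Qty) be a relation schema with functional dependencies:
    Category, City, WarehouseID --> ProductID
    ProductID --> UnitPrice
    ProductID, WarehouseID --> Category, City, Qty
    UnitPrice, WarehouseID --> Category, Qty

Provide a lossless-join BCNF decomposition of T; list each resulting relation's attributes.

Candidate keys of the original relation: {Category, City, WarehouseID}, {City, UnitPrice, WarehouseID}, {ProductID, WarehouseID}.
Within {Category, City, ProductID, Qty, UnitPrice, WarehouseID}: {ProductID}⁺ ∩ {Category, City, ProductID, Qty, UnitPrice, WarehouseID} = {ProductID, UnitPrice}, not the whole set, so ProductID --> UnitPrice violates BCNF; decompose into {ProductID, UnitPrice} and {Category, City, ProductID, Qty, WarehouseID}.
{ProductID, UnitPrice} has no BCNF violation.
{Category, City, ProductID, Qty, WarehouseID} has no BCNF violation.

{Category, City, ProductID, Qty, WarehouseID}; {ProductID, UnitPrice}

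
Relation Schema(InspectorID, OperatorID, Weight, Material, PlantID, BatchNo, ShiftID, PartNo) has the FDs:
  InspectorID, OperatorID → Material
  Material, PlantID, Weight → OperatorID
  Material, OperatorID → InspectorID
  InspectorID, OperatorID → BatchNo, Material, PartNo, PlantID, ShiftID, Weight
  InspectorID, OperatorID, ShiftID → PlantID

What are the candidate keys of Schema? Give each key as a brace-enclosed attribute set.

{InspectorID, OperatorID} is a candidate key since {InspectorID, OperatorID}⁺ = {BatchNo, InspectorID, Material, OperatorID, PartNo, PlantID, ShiftID, Weight} covers every attribute.
{Material, OperatorID} is a candidate key since {Material, OperatorID}⁺ = {BatchNo, InspectorID, Material, OperatorID, PartNo, PlantID, ShiftID, Weight} covers every attribute.
{Material, PlantID, Weight} is a candidate key since {Material, PlantID, Weight}⁺ = {BatchNo, InspectorID, Material, OperatorID, PartNo, PlantID, ShiftID, Weight} covers every attribute.
These are minimal and exhaustive — every other superkey contains one of them.

{InspectorID, OperatorID}, {Material, OperatorID}, {Material, PlantID, Weight}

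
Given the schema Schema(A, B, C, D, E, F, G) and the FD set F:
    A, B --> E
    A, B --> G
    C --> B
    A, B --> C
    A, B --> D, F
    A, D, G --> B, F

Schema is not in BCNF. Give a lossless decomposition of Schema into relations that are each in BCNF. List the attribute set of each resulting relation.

{A, C, D, E, F, G}; {B, C}

Candidate keys of the original relation: {A, B}, {A, C}, {A, D, G}.
In {A, B, C, D, E, F, G}, {C} is not a superkey ({C}⁺ restricted to this set is {B, C}), so split on C --> B into {B, C} and {A, C, D, E, F, G}.
{B, C} has no BCNF violation.
{A, C, D, E, F, G} has no BCNF violation.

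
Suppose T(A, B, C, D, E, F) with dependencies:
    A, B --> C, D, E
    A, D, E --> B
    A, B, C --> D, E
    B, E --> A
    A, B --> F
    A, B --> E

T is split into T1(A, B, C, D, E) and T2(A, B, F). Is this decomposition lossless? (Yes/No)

T1 ∩ T2 = {A, B}; its closure under F is {A, B, C, D, E, F}.
This includes all of T1, so the common attributes are a superkey of T1 — the join is lossless.

Yes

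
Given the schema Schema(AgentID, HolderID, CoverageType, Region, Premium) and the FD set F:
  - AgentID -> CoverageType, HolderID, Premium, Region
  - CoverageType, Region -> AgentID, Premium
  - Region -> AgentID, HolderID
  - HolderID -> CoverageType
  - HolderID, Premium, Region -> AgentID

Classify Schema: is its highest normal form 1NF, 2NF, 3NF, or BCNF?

Candidate keys: {AgentID}, {Region}. Prime attributes: {AgentID, Region}.
HolderID -> CoverageType breaks BCNF: {HolderID}⁺ = {CoverageType, HolderID}, so {HolderID} is not a superkey.
Because {CoverageType} is non-prime and the left side of HolderID -> CoverageType is not a superkey, the relation is not in 3NF.
All keys have size 1, which rules out partial dependencies — 2NF is satisfied.

2NF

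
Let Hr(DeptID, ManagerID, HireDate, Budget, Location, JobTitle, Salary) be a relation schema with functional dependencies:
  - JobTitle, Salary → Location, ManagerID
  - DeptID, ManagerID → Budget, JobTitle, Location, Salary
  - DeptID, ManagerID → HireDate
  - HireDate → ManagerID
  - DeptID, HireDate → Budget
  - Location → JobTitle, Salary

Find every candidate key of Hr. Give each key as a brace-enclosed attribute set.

No FD produces {DeptID}, so it must be in every candidate key.
{DeptID, HireDate} is a candidate key since {DeptID, HireDate}⁺ = {Budget, DeptID, HireDate, JobTitle, Location, ManagerID, Salary} covers every attribute.
{DeptID, Location} is a candidate key since {DeptID, Location}⁺ = {Budget, DeptID, HireDate, JobTitle, Location, ManagerID, Salary} covers every attribute.
{DeptID, ManagerID} is a candidate key since {DeptID, ManagerID}⁺ = {Budget, DeptID, HireDate, JobTitle, Location, ManagerID, Salary} covers every attribute.
{DeptID, JobTitle, Salary} is a candidate key since {DeptID, JobTitle, Salary}⁺ = {Budget, DeptID, HireDate, JobTitle, Location, ManagerID, Salary} covers every attribute.
No proper subset of any of these is a key, and no other minimal superkey exists.

{DeptID, HireDate}, {DeptID, JobTitle, Salary}, {DeptID, Location}, {DeptID, ManagerID}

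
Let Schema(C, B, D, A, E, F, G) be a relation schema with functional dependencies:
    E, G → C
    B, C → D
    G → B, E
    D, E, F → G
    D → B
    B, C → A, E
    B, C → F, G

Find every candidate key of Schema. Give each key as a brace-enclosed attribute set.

{B, C}, {C, D}, {D, E, F}, {G}

{G}⁺ = {A, B, C, D, E, F, G}, which is every attribute, so {G} is a candidate key.
{B, C}⁺ = {A, B, C, D, E, F, G}, which is every attribute, so {B, C} is a candidate key.
{C, D}⁺ = {A, B, C, D, E, F, G}, which is every attribute, so {C, D} is a candidate key.
{D, E, F}⁺ = {A, B, C, D, E, F, G}, which is every attribute, so {D, E, F} is a candidate key.
No proper subset of any of these is a key, and no other minimal superkey exists.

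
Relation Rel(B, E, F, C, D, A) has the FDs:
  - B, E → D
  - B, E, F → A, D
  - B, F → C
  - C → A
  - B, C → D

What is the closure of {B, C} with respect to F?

Start with {B, C}.
C → A applies; add {A} → now {A, B, C}.
B, C → D applies; add {D} → now {A, B, C, D}.
No further FD applies.

{A, B, C, D}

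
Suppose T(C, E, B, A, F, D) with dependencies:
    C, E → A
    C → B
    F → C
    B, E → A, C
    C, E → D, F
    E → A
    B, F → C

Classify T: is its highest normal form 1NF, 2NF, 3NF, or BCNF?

1NF

Candidate keys: {B, E}, {C, E}, {E, F}. Prime attributes: {B, C, E, F}.
C → B: {C}⁺ = {B, C}, which is not all of the attributes, so the left side is not a superkey — BCNF is violated.
E → A has non-prime {A} on the right and a non-superkey on the left, so 3NF fails.
Since {E} ⊂ {B, E} and {E}⁺ ⊇ {A} with {A} non-prime, there is a partial dependency; 2NF fails.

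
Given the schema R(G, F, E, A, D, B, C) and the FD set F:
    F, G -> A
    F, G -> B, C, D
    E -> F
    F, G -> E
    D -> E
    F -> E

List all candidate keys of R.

No FD produces {G}, so it must be in every candidate key.
{D, G} is a candidate key since {D, G}⁺ = {A, B, C, D, E, F, G} covers every attribute.
{E, G} is a candidate key since {E, G}⁺ = {A, B, C, D, E, F, G} covers every attribute.
{F, G} is a candidate key since {F, G}⁺ = {A, B, C, D, E, F, G} covers every attribute.
Any other superkey properly contains one of these, so there are no further candidate keys.

{D, G}, {E, G}, {F, G}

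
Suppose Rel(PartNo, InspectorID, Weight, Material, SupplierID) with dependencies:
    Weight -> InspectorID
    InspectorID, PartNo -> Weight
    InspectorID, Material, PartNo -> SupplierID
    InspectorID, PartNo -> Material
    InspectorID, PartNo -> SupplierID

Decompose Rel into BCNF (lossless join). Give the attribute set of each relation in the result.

{InspectorID, Weight}; {Material, PartNo, SupplierID, Weight}

Candidate keys of the original relation: {InspectorID, PartNo}, {PartNo, Weight}.
Within {InspectorID, Material, PartNo, SupplierID, Weight}: {Weight}⁺ ∩ {InspectorID, Material, PartNo, SupplierID, Weight} = {InspectorID, Weight}, not the whole set, so Weight -> InspectorID violates BCNF; decompose into {InspectorID, Weight} and {Material, PartNo, SupplierID, Weight}.
{InspectorID, Weight} is in BCNF.
{Material, PartNo, SupplierID, Weight} is in BCNF.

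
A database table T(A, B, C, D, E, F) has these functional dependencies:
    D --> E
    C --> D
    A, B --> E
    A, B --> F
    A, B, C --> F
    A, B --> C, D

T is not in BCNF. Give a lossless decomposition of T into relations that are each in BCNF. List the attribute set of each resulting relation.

Candidate key of the original relation: {A, B}.
In {A, B, C, D, E, F}, {D} is not a superkey ({D}⁺ restricted to this set is {D, E}), so split on D --> E into {D, E} and {A, B, C, D, F}.
{D, E} is in BCNF.
In {A, B, C, D, F}, {C} is not a superkey ({C}⁺ restricted to this set is {C, D}), so split on C --> D into {C, D} and {A, B, C, F}.
{C, D} is in BCNF.
{A, B, C, F} is in BCNF.

{A, B, C, F}; {C, D}; {D, E}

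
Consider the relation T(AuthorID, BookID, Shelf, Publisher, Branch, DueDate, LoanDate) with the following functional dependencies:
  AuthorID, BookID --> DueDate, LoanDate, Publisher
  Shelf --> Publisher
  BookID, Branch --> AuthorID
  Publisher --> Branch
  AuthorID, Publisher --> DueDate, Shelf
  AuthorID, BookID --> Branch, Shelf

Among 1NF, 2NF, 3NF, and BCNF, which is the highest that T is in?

Candidate keys: {AuthorID, BookID}, {BookID, Branch}, {BookID, Publisher}, {BookID, Shelf}. Prime attributes: {AuthorID, BookID, Branch, Publisher, Shelf}.
Shelf --> Publisher breaks BCNF: {Shelf}⁺ = {Branch, Publisher, Shelf}, so {Shelf} is not a superkey.
AuthorID, Publisher --> DueDate, Shelf has non-prime {DueDate} on the right and a non-superkey on the left, so 3NF fails.
No proper subset of a key has a non-prime attribute in its closure, so there is no partial dependency; 2NF holds.

2NF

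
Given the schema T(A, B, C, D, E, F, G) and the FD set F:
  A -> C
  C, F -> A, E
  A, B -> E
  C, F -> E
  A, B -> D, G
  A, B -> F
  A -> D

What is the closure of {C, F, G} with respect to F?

{A, C, D, E, F, G}

Start with {C, F, G}.
C, F -> A, E applies; add {A, E} → now {A, C, E, F, G}.
A -> D applies; add {D} → now {A, C, D, E, F, G}.
No further FD applies.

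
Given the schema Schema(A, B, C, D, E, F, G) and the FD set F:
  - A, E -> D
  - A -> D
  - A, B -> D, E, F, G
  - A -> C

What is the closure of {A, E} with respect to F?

{A, C, D, E}

Start with {A, E}.
A, E -> D applies; add {D} → now {A, D, E}.
A -> C applies; add {C} → now {A, C, D, E}.
No further FD applies.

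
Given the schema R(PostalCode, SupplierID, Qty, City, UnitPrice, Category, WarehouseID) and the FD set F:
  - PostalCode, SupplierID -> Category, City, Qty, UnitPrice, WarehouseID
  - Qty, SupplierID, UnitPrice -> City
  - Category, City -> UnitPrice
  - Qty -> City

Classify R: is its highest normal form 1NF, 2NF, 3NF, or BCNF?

2NF

Candidate key: {PostalCode, SupplierID}. Prime attributes: {PostalCode, SupplierID}.
Qty, SupplierID, UnitPrice -> City: {Qty, SupplierID, UnitPrice}⁺ = {City, Qty, SupplierID, UnitPrice}, which is not all of the attributes, so the left side is not a superkey — BCNF is violated.
Because {City} is non-prime and the left side of Qty, SupplierID, UnitPrice -> City is not a superkey, the relation is not in 3NF.
No proper subset of a key has a non-prime attribute in its closure, so there is no partial dependency; 2NF holds.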